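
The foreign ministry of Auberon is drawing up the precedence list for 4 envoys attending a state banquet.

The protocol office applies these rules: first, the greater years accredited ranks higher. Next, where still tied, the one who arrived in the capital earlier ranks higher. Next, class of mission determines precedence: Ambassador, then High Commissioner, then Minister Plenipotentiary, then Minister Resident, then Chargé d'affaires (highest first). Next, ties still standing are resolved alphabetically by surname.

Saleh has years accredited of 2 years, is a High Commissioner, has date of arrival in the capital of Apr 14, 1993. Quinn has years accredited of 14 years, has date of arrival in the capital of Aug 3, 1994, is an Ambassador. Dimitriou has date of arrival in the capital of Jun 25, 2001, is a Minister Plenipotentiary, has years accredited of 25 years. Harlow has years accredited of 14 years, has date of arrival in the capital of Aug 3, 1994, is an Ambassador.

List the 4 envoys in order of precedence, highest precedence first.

By years accredited (higher first): Dimitriou (25 years); then Harlow and Quinn (both 14 years); then Saleh (2 years).
Harlow and Quinn both have date of arrival in the capital Aug 3, 1994, so the next rule applies.
Harlow and Quinn are each Ambassador, so the next rule applies.
Among Harlow and Quinn, alphabetically by surname: Harlow before Quinn.
Full order: Dimitriou, Harlow, Quinn, Saleh.

Dimitriou, Harlow, Quinn, Saleh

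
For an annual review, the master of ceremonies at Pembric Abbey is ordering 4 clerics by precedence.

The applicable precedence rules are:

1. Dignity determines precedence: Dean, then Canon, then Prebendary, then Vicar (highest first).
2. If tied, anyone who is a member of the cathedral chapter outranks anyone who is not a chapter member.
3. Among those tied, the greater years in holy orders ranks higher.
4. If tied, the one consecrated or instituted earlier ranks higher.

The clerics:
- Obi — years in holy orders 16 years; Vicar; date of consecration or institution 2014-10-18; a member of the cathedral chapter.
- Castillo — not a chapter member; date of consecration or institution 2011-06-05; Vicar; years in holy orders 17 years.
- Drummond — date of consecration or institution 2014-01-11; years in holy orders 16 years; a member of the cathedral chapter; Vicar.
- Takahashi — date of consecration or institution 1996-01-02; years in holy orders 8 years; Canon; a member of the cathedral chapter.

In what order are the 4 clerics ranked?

Takahashi, Drummond, Obi, Castillo

By dignity: Takahashi (Canon); then Drummond, Obi and Castillo (Vicar).
Among Drummond, Obi and Castillo, a member of the cathedral chapter before not a chapter member: Drummond and Obi (a member of the cathedral chapter) before Castillo (not a chapter member).
Drummond and Obi both have years in holy orders 16 years, so the next rule applies.
Among Drummond and Obi, by date of consecration or institution (earlier first): Drummond (2014-01-11) before Obi (2014-10-18).
Full order: Takahashi, Drummond, Obi, Castillo.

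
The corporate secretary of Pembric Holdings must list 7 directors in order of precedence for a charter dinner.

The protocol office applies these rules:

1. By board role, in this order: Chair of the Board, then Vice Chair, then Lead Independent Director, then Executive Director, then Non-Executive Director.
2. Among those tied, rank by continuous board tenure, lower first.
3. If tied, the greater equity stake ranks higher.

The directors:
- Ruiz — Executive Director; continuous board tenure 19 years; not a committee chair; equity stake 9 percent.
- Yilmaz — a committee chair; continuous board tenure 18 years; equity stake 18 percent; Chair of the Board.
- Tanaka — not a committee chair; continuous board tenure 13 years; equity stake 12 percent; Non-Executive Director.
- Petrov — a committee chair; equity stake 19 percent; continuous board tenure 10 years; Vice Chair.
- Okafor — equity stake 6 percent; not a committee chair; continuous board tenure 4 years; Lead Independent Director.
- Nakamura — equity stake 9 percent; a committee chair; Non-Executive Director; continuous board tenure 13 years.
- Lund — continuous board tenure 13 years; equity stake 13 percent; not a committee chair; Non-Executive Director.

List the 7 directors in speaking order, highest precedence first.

Yilmaz, Petrov, Okafor, Ruiz, Lund, Tanaka, Nakamura

By board role: Yilmaz (Chair of the Board); then Petrov (Vice Chair); then Okafor (Lead Independent Director); then Ruiz (Executive Director); then Lund, Tanaka and Nakamura (Non-Executive Director).
Lund, Tanaka and Nakamura all have continuous board tenure 13 years, so the next rule applies.
Among Lund, Tanaka and Nakamura, by equity stake (higher first): Lund (13 percent) before Tanaka (12 percent) before Nakamura (9 percent).
Full order: Yilmaz, Petrov, Okafor, Ruiz, Lund, Tanaka, Nakamura.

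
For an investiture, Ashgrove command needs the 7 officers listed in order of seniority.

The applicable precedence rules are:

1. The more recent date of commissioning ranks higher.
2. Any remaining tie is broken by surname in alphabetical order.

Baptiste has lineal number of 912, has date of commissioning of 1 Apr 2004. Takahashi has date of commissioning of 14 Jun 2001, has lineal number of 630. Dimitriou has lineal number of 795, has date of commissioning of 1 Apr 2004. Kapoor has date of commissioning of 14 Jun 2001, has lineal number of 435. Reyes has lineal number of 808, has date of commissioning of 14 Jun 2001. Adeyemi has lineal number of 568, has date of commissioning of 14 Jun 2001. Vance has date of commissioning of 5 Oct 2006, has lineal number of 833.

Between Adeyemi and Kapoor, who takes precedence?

Adeyemi

By date of commissioning (later first): Vance (5 Oct 2006); then Baptiste and Dimitriou (both 1 Apr 2004); then Adeyemi, Kapoor, Reyes and Takahashi (each 14 Jun 2001).
Among Baptiste and Dimitriou, alphabetically by surname: Baptiste before Dimitriou.
Among Adeyemi, Kapoor, Reyes and Takahashi, alphabetically by surname: Adeyemi before Kapoor before Reyes before Takahashi.
So Adeyemi takes precedence.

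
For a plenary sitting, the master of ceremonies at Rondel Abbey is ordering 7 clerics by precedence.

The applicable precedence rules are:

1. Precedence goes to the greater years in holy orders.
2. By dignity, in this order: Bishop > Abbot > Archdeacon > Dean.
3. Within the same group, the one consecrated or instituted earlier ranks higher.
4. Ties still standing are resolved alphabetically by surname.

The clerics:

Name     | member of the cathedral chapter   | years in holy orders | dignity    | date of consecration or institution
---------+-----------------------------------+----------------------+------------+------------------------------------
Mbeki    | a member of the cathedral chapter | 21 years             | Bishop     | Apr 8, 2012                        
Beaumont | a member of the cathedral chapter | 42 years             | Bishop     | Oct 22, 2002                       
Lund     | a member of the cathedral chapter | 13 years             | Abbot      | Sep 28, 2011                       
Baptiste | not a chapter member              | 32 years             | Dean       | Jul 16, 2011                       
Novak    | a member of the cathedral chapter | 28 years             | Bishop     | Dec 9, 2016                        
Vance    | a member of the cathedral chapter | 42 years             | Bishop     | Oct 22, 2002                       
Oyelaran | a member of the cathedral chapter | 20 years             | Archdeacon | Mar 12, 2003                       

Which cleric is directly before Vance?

By years in holy orders (higher first): Beaumont and Vance (both 42 years); then Baptiste (32 years); then Novak (28 years); then Mbeki (21 years); then Oyelaran (20 years); then Lund (13 years).
Beaumont and Vance are each Bishop, so the next rule applies.
Beaumont and Vance both have date of consecration or institution Oct 22, 2002, so the next rule applies.
Among Beaumont and Vance, alphabetically by surname: Beaumont before Vance.
Order: Beaumont, Vance, Baptiste, Novak, Mbeki, Oyelaran, Lund.

Beaumont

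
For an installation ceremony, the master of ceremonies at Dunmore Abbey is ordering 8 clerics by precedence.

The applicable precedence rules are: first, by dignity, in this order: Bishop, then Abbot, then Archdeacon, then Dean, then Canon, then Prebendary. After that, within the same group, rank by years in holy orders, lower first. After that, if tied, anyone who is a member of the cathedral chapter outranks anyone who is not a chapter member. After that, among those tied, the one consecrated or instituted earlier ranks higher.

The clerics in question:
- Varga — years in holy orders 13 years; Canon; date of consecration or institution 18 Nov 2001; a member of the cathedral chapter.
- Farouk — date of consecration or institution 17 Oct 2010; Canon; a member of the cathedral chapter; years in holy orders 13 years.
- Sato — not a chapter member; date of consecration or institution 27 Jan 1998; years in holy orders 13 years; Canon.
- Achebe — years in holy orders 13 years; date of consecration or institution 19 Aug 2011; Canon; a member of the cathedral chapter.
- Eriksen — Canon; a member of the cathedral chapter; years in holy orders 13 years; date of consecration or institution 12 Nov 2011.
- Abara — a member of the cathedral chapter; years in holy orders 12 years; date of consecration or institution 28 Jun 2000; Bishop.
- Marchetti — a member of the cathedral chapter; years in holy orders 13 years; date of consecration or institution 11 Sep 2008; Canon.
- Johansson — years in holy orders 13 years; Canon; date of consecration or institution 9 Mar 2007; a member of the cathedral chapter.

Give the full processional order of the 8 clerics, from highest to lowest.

Abara, Varga, Johansson, Marchetti, Farouk, Achebe, Eriksen, Sato

By dignity: Abara (Bishop); then Varga, Johansson, Marchetti, Farouk, Achebe, Eriksen and Sato (Canon).
Varga, Johansson, Marchetti, Farouk, Achebe, Eriksen and Sato all have years in holy orders 13 years, so the next rule applies.
Among Varga, Johansson, Marchetti, Farouk, Achebe, Eriksen and Sato, a member of the cathedral chapter before not a chapter member: Varga, Johansson, Marchetti, Farouk, Achebe and Eriksen (a member of the cathedral chapter) before Sato (not a chapter member).
Among Varga, Johansson, Marchetti, Farouk, Achebe and Eriksen, by date of consecration or institution (earlier first): Varga (18 Nov 2001) before Johansson (9 Mar 2007) before Marchetti (11 Sep 2008) before Farouk (17 Oct 2010) before Achebe (19 Aug 2011) before Eriksen (12 Nov 2011).
Full order: Abara, Varga, Johansson, Marchetti, Farouk, Achebe, Eriksen, Sato.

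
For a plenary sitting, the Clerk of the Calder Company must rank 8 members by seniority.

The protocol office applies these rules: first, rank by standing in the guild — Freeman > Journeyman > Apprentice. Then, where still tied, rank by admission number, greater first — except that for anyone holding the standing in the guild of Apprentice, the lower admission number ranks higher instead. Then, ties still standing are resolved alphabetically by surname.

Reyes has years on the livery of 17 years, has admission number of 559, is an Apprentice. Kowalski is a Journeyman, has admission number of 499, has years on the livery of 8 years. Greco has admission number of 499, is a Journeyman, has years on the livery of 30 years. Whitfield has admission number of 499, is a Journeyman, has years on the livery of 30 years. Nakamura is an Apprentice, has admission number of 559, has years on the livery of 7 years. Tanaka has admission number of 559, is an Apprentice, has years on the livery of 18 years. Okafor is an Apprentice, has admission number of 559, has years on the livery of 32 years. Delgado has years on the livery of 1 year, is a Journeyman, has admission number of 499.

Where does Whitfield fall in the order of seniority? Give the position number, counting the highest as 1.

4

By standing in the guild: Delgado, Greco, Kowalski and Whitfield (Journeyman); then Nakamura, Okafor, Reyes and Tanaka (Apprentice).
Delgado, Greco, Kowalski and Whitfield all have admission number 499, so the next rule applies.
Among Delgado, Greco, Kowalski and Whitfield, alphabetically by surname: Delgado before Greco before Kowalski before Whitfield.
Nakamura, Okafor, Reyes and Tanaka all have admission number 559, so the next rule applies.
Among Nakamura, Okafor, Reyes and Tanaka, alphabetically by surname: Nakamura before Okafor before Reyes before Tanaka.
Order: Delgado, Greco, Kowalski, Whitfield, Nakamura, Okafor, Reyes, Tanaka. So position 4.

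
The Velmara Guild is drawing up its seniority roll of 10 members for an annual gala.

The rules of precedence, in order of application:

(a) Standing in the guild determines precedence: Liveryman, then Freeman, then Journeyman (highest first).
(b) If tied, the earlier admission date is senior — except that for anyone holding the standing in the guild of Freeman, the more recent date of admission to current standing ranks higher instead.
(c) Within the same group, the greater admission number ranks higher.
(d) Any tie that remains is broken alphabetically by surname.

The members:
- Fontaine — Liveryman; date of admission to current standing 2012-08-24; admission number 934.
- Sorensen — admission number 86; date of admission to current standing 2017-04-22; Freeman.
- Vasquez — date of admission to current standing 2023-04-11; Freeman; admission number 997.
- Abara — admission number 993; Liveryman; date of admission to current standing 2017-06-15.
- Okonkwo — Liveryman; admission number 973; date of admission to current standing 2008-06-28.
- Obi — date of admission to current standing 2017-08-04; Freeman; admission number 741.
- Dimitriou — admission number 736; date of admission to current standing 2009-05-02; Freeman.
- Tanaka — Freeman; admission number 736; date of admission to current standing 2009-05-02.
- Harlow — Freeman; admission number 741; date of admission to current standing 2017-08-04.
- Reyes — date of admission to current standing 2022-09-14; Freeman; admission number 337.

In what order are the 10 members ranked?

By standing in the guild: Okonkwo, Fontaine and Abara (Liveryman); then Vasquez, Reyes, Harlow, Obi, Sorensen, Dimitriou and Tanaka (Freeman).
Among Okonkwo, Fontaine and Abara, by date of admission to current standing (earlier first): Okonkwo (2008-06-28) before Fontaine (2012-08-24) before Abara (2017-06-15).
Among Vasquez, Reyes, Harlow, Obi, Sorensen, Dimitriou and Tanaka, by date of admission to current standing (later first) (reversed rule for this group): Vasquez (2023-04-11) before Reyes (2022-09-14) before Harlow and Obi (2017-08-04) before Sorensen (2017-04-22) before Dimitriou and Tanaka (2009-05-02).
Harlow and Obi both have admission number 741, so the next rule applies.
Among Harlow and Obi, alphabetically by surname: Harlow before Obi.
Dimitriou and Tanaka both have admission number 736, so the next rule applies.
Among Dimitriou and Tanaka, alphabetically by surname: Dimitriou before Tanaka.
Full order: Okonkwo, Fontaine, Abara, Vasquez, Reyes, Harlow, Obi, Sorensen, Dimitriou, Tanaka.

Okonkwo, Fontaine, Abara, Vasquez, Reyes, Harlow, Obi, Sorensen, Dimitriou, Tanaka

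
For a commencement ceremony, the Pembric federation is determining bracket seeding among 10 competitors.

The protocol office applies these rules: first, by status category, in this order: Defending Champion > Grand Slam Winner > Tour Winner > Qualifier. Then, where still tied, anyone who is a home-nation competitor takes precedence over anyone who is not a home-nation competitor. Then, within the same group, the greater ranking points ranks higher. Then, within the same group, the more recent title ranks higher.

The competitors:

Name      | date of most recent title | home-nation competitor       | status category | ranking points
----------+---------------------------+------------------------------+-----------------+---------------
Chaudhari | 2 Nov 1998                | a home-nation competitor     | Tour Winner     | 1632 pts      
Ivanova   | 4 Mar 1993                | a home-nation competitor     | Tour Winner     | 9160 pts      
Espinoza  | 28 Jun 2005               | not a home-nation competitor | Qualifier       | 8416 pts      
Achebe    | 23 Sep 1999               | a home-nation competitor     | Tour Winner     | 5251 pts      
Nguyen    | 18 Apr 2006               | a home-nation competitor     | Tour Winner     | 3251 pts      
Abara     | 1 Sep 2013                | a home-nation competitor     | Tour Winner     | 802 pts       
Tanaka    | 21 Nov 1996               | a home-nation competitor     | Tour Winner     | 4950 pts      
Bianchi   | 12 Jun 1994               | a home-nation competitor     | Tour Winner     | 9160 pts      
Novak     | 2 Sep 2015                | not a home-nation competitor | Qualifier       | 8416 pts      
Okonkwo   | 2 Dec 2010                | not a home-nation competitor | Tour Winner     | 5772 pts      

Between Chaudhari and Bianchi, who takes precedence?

Bianchi

By status category: Bianchi, Ivanova, Achebe, Tanaka, Nguyen, Chaudhari, Abara and Okonkwo (Tour Winner); then Novak and Espinoza (Qualifier).
Among Bianchi, Ivanova, Achebe, Tanaka, Nguyen, Chaudhari, Abara and Okonkwo, a home-nation competitor before not a home-nation competitor: Bianchi, Ivanova, Achebe, Tanaka, Nguyen, Chaudhari and Abara (a home-nation competitor) before Okonkwo (not a home-nation competitor).
Among Bianchi, Ivanova, Achebe, Tanaka, Nguyen, Chaudhari and Abara, by ranking points (higher first): Bianchi and Ivanova (9160 pts) before Achebe (5251 pts) before Tanaka (4950 pts) before Nguyen (3251 pts) before Chaudhari (1632 pts) before Abara (802 pts).
Among Bianchi and Ivanova, by date of most recent title (later first): Bianchi (12 Jun 1994) before Ivanova (4 Mar 1993).
Novak and Espinoza are each not a home-nation competitor, so the next rule applies.
Novak and Espinoza both have ranking points 8416 pts, so the next rule applies.
Among Novak and Espinoza, by date of most recent title (later first): Novak (2 Sep 2015) before Espinoza (28 Jun 2005).
So Bianchi takes precedence.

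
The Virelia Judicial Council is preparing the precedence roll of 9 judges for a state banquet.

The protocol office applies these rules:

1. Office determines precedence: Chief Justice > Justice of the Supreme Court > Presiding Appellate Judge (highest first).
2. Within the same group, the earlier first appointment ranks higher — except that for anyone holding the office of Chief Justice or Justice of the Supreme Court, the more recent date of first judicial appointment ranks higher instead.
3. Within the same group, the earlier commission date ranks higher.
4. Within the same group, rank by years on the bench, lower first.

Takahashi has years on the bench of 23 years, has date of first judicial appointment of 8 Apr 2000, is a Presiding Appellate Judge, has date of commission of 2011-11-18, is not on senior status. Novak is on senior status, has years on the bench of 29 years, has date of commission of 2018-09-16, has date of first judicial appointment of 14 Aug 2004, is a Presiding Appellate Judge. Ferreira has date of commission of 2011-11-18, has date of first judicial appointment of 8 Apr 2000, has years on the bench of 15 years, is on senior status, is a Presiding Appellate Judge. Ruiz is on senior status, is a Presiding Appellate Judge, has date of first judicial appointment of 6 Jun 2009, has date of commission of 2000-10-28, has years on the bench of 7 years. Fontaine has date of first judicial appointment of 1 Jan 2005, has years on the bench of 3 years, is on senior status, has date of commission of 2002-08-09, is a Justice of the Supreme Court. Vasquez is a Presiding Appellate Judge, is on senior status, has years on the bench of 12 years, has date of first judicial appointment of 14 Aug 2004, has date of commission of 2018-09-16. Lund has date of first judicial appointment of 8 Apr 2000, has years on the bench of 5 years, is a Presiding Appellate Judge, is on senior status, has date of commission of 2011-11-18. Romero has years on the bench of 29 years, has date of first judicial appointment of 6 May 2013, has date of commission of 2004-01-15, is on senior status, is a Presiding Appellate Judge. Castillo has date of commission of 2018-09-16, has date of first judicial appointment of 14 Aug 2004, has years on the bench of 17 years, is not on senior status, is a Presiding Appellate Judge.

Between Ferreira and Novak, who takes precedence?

Ferreira

By office: Fontaine (Justice of the Supreme Court); then Lund, Ferreira, Takahashi, Vasquez, Castillo, Novak, Ruiz and Romero (Presiding Appellate Judge).
Among Lund, Ferreira, Takahashi, Vasquez, Castillo, Novak, Ruiz and Romero, by date of first judicial appointment (earlier first): Lund, Ferreira and Takahashi (8 Apr 2000) before Vasquez, Castillo and Novak (14 Aug 2004) before Ruiz (6 Jun 2009) before Romero (6 May 2013).
Lund, Ferreira and Takahashi all have date of commission 2011-11-18, so the next rule applies.
Among Lund, Ferreira and Takahashi, by years on the bench (lower first): Lund (5 years) before Ferreira (15 years) before Takahashi (23 years).
Vasquez, Castillo and Novak all have date of commission 2018-09-16, so the next rule applies.
Among Vasquez, Castillo and Novak, by years on the bench (lower first): Vasquez (12 years) before Castillo (17 years) before Novak (29 years).
So Ferreira takes precedence.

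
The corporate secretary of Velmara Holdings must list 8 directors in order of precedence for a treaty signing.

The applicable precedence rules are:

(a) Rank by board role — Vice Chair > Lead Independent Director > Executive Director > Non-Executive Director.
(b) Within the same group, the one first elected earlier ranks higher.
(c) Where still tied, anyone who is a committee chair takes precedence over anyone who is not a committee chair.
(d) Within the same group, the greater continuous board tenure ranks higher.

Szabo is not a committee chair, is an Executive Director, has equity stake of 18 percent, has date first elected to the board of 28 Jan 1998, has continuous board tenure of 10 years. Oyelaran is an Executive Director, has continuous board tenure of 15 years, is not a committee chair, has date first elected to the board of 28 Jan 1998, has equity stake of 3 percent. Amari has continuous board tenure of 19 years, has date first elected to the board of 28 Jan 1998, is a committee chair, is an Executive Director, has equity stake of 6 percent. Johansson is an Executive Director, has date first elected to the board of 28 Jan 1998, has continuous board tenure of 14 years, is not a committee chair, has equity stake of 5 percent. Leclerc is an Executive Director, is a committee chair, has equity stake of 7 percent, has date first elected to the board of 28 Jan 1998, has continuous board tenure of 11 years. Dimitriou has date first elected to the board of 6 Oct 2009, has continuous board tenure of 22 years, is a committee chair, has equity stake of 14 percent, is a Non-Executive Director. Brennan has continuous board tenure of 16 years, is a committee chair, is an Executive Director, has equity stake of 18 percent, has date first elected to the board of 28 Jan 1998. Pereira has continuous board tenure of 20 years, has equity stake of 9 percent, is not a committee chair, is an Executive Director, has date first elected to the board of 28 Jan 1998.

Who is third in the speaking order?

Leclerc

By board role: Amari, Brennan, Leclerc, Pereira, Oyelaran, Johansson and Szabo (Executive Director); then Dimitriou (Non-Executive Director).
Amari, Brennan, Leclerc, Pereira, Oyelaran, Johansson and Szabo all have date first elected to the board 28 Jan 1998, so the next rule applies.
Among Amari, Brennan, Leclerc, Pereira, Oyelaran, Johansson and Szabo, a committee chair before not a committee chair: Amari, Brennan and Leclerc (a committee chair) before Pereira, Oyelaran, Johansson and Szabo (not a committee chair).
Among Amari, Brennan and Leclerc, by continuous board tenure (higher first): Amari (19 years) before Brennan (16 years) before Leclerc (11 years).
Among Pereira, Oyelaran, Johansson and Szabo, by continuous board tenure (higher first): Pereira (20 years) before Oyelaran (15 years) before Johansson (14 years) before Szabo (10 years).
Order: Amari, Brennan, Leclerc, Pereira, Oyelaran, Johansson, Szabo, Dimitriou.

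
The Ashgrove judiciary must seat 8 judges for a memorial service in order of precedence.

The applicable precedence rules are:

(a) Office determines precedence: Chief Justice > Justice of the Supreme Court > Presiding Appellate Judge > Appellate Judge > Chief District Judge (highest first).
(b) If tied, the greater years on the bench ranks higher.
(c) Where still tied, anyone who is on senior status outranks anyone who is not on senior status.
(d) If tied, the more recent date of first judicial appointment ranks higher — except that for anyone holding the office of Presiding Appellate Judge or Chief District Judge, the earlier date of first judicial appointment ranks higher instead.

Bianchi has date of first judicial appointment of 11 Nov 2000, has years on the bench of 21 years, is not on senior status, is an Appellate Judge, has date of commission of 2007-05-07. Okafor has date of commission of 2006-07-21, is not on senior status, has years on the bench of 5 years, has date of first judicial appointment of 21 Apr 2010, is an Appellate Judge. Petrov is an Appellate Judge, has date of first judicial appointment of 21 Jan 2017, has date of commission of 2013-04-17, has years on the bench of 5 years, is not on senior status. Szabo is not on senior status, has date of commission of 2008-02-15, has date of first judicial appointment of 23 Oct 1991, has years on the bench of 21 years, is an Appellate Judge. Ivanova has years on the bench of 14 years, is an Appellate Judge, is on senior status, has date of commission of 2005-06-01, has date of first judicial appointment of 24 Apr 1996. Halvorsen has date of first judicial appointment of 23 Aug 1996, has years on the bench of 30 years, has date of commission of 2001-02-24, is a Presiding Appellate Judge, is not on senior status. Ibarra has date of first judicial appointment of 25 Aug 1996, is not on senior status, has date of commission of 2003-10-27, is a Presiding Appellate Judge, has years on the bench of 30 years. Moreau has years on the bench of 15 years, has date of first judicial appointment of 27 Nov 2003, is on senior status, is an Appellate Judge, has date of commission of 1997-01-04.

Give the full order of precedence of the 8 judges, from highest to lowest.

By office: Halvorsen and Ibarra (Presiding Appellate Judge); then Bianchi, Szabo, Moreau, Ivanova, Petrov and Okafor (Appellate Judge).
Halvorsen and Ibarra both have years on the bench 30 years, so the next rule applies.
Halvorsen and Ibarra are each not on senior status, so the next rule applies.
Among Halvorsen and Ibarra, by date of first judicial appointment (earlier first) (reversed rule for this group): Halvorsen (23 Aug 1996) before Ibarra (25 Aug 1996).
Among Bianchi, Szabo, Moreau, Ivanova, Petrov and Okafor, by years on the bench (higher first): Bianchi and Szabo (21 years) before Moreau (15 years) before Ivanova (14 years) before Petrov and Okafor (5 years).
Bianchi and Szabo are each not on senior status, so the next rule applies.
Among Bianchi and Szabo, by date of first judicial appointment (later first): Bianchi (11 Nov 2000) before Szabo (23 Oct 1991).
Petrov and Okafor are each not on senior status, so the next rule applies.
Among Petrov and Okafor, by date of first judicial appointment (later first): Petrov (21 Jan 2017) before Okafor (21 Apr 2010).
Full order: Halvorsen, Ibarra, Bianchi, Szabo, Moreau, Ivanova, Petrov, Okafor.

Halvorsen, Ibarra, Bianchi, Szabo, Moreau, Ivanova, Petrov, Okafor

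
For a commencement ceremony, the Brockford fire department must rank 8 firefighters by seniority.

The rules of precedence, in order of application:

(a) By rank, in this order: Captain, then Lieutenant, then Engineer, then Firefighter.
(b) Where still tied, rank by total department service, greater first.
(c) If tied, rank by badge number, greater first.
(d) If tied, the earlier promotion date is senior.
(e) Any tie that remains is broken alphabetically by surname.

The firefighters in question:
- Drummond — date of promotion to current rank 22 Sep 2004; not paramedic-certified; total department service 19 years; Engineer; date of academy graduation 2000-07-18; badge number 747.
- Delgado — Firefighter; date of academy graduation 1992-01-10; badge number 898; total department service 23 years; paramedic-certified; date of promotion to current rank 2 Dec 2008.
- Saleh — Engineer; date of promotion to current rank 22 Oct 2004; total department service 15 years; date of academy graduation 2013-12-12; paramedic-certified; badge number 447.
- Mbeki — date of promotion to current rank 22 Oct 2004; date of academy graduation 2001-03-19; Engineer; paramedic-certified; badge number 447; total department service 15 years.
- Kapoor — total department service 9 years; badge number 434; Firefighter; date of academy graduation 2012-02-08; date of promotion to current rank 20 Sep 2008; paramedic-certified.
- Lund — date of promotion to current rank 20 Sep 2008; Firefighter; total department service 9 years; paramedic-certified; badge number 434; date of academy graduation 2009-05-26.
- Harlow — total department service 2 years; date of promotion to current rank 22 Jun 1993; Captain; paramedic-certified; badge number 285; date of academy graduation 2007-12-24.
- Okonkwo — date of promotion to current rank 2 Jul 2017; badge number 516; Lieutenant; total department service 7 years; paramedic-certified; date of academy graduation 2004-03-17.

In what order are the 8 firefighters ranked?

By rank: Harlow (Captain); then Okonkwo (Lieutenant); then Drummond, Mbeki and Saleh (Engineer); then Delgado, Kapoor and Lund (Firefighter).
Among Drummond, Mbeki and Saleh, by total department service (higher first): Drummond (19 years) before Mbeki and Saleh (15 years).
Mbeki and Saleh both have badge number 447, so the next rule applies.
Mbeki and Saleh both have date of promotion to current rank 22 Oct 2004, so the next rule applies.
Among Mbeki and Saleh, alphabetically by surname: Mbeki before Saleh.
Among Delgado, Kapoor and Lund, by total department service (higher first): Delgado (23 years) before Kapoor and Lund (9 years).
Kapoor and Lund both have badge number 434, so the next rule applies.
Kapoor and Lund both have date of promotion to current rank 20 Sep 2008, so the next rule applies.
Among Kapoor and Lund, alphabetically by surname: Kapoor before Lund.
Full order: Harlow, Okonkwo, Drummond, Mbeki, Saleh, Delgado, Kapoor, Lund.

Harlow, Okonkwo, Drummond, Mbeki, Saleh, Delgado, Kapoor, Lund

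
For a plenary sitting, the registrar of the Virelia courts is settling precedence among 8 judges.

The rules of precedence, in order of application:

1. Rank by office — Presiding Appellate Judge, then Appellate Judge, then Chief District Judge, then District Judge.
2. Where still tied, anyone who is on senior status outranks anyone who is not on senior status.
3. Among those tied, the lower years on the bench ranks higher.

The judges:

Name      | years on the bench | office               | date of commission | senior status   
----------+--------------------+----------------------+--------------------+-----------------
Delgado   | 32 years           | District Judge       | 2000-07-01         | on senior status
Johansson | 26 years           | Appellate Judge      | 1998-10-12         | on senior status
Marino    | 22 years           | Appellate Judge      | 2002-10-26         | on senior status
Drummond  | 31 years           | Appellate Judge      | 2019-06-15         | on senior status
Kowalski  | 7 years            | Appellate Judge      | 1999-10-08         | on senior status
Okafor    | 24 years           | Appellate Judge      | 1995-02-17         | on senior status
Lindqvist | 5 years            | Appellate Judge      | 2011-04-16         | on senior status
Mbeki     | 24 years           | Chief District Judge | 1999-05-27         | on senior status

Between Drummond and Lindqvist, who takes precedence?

Lindqvist

By office: Lindqvist, Kowalski, Marino, Okafor, Johansson and Drummond (Appellate Judge); then Mbeki (Chief District Judge); then Delgado (District Judge).
Lindqvist, Kowalski, Marino, Okafor, Johansson and Drummond are each on senior status, so the next rule applies.
Among Lindqvist, Kowalski, Marino, Okafor, Johansson and Drummond, by years on the bench (lower first): Lindqvist (5 years) before Kowalski (7 years) before Marino (22 years) before Okafor (24 years) before Johansson (26 years) before Drummond (31 years).
So Lindqvist takes precedence.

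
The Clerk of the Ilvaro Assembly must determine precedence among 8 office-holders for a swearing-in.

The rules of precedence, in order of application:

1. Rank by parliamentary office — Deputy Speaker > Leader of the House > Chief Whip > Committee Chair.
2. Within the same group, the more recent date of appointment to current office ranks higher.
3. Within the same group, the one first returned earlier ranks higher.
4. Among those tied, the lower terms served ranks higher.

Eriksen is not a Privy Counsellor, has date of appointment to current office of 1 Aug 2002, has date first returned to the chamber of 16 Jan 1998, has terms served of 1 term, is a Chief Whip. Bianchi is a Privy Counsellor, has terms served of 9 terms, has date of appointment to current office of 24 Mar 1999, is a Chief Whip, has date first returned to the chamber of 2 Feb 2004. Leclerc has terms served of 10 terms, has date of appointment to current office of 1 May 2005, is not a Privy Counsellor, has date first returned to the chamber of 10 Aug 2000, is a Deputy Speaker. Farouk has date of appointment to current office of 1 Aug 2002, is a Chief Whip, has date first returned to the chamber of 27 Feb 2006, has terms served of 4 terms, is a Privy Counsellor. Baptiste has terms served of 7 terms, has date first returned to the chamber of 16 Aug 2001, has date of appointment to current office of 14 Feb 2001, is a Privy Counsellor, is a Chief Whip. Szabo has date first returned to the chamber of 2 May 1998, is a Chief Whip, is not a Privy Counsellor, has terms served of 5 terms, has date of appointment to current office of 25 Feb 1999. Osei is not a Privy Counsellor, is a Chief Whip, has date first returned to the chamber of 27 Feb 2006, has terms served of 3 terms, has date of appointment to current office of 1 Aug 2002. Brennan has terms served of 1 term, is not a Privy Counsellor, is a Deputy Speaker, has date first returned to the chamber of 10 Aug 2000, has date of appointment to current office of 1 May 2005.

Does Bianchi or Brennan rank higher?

By parliamentary office: Brennan and Leclerc (Deputy Speaker); then Eriksen, Osei, Farouk, Baptiste, Bianchi and Szabo (Chief Whip).
Brennan and Leclerc both have date of appointment to current office 1 May 2005, so the next rule applies.
Brennan and Leclerc both have date first returned to the chamber 10 Aug 2000, so the next rule applies.
Among Brennan and Leclerc, by terms served (lower first): Brennan (1 term) before Leclerc (10 terms).
Among Eriksen, Osei, Farouk, Baptiste, Bianchi and Szabo, by date of appointment to current office (later first): Eriksen, Osei and Farouk (1 Aug 2002) before Baptiste (14 Feb 2001) before Bianchi (24 Mar 1999) before Szabo (25 Feb 1999).
Among Eriksen, Osei and Farouk, by date first returned to the chamber (earlier first): Eriksen (16 Jan 1998) before Osei and Farouk (27 Feb 2006).
Among Osei and Farouk, by terms served (lower first): Osei (3 terms) before Farouk (4 terms).
So Brennan takes precedence.

Brennan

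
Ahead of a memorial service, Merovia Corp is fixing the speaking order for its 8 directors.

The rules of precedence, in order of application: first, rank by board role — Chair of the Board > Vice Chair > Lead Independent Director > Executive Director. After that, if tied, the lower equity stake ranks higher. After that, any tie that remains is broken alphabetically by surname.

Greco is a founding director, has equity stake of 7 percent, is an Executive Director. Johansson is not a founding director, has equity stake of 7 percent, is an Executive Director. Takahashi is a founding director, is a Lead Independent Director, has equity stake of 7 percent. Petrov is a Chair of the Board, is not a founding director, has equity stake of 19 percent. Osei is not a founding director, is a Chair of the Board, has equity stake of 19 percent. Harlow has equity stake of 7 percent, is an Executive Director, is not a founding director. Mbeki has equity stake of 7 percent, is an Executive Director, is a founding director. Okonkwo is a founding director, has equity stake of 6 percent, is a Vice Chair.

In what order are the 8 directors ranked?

By board role: Osei and Petrov (Chair of the Board); then Okonkwo (Vice Chair); then Takahashi (Lead Independent Director); then Greco, Harlow, Johansson and Mbeki (Executive Director).
Osei and Petrov both have equity stake 19 percent, so the next rule applies.
Among Osei and Petrov, alphabetically by surname: Osei before Petrov.
Greco, Harlow, Johansson and Mbeki all have equity stake 7 percent, so the next rule applies.
Among Greco, Harlow, Johansson and Mbeki, alphabetically by surname: Greco before Harlow before Johansson before Mbeki.
Full order: Osei, Petrov, Okonkwo, Takahashi, Greco, Harlow, Johansson, Mbeki.

Osei, Petrov, Okonkwo, Takahashi, Greco, Harlow, Johansson, Mbeki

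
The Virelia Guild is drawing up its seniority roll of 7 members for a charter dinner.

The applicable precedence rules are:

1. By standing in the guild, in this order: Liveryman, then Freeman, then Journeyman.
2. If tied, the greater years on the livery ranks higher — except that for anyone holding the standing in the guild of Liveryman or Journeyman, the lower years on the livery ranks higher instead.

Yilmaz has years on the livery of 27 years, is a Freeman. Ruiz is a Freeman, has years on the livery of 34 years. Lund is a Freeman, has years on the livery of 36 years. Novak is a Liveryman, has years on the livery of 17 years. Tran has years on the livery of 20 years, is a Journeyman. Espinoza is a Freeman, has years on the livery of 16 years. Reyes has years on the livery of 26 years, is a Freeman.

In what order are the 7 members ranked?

Novak, Lund, Ruiz, Yilmaz, Reyes, Espinoza, Tran

By standing in the guild: Novak (Liveryman); then Lund, Ruiz, Yilmaz, Reyes and Espinoza (Freeman); then Tran (Journeyman).
Among Lund, Ruiz, Yilmaz, Reyes and Espinoza, by years on the livery (higher first): Lund (36 years) before Ruiz (34 years) before Yilmaz (27 years) before Reyes (26 years) before Espinoza (16 years).
Full order: Novak, Lund, Ruiz, Yilmaz, Reyes, Espinoza, Tran.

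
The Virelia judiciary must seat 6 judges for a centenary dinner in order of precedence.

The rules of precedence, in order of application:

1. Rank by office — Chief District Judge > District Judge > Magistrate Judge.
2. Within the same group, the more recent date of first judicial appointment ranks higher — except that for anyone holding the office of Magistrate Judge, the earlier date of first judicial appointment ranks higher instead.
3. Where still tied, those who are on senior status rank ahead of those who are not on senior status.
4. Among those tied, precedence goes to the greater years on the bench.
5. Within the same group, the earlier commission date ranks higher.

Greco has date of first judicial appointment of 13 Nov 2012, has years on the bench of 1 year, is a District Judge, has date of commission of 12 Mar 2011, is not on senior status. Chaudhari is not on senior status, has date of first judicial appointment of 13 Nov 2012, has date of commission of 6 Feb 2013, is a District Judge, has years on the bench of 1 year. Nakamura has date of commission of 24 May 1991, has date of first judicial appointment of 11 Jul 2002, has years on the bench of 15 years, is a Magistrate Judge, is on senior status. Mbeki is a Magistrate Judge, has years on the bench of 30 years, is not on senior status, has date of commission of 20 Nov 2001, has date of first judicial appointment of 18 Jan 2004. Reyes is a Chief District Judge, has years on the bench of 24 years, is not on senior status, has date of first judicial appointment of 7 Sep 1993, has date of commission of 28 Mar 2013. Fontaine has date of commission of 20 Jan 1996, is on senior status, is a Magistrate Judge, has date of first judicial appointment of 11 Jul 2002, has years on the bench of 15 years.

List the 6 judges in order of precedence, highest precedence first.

By office: Reyes (Chief District Judge); then Greco and Chaudhari (District Judge); then Nakamura, Fontaine and Mbeki (Magistrate Judge).
Greco and Chaudhari both have date of first judicial appointment 13 Nov 2012, so the next rule applies.
Greco and Chaudhari are each not on senior status, so the next rule applies.
Greco and Chaudhari both have years on the bench 1 year, so the next rule applies.
Among Greco and Chaudhari, by date of commission (earlier first): Greco (12 Mar 2011) before Chaudhari (6 Feb 2013).
Among Nakamura, Fontaine and Mbeki, by date of first judicial appointment (earlier first) (reversed rule for this group): Nakamura and Fontaine (11 Jul 2002) before Mbeki (18 Jan 2004).
Nakamura and Fontaine are each on senior status, so the next rule applies.
Nakamura and Fontaine both have years on the bench 15 years, so the next rule applies.
Among Nakamura and Fontaine, by date of commission (earlier first): Nakamura (24 May 1991) before Fontaine (20 Jan 1996).
Full order: Reyes, Greco, Chaudhari, Nakamura, Fontaine, Mbeki.

Reyes, Greco, Chaudhari, Nakamura, Fontaine, Mbeki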